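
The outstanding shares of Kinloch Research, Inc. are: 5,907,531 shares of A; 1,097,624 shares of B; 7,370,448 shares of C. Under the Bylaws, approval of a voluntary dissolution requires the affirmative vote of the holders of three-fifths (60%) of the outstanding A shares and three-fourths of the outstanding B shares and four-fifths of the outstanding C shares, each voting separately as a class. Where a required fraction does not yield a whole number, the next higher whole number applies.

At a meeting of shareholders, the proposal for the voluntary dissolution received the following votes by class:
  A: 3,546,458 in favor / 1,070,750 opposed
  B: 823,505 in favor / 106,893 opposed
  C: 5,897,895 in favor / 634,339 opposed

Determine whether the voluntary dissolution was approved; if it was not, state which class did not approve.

A: 3/5 of 5907531 = 3544518.60, rounded up to 3544519; 3,544,519 required, 3,546,458 in favor — approved.
B: 3/4 of 1097624 = 823218; 823,218 required, 823,505 in favor — approved.
C: 4/5 of 7370448 = 5896358.40, rounded up to 5896359; 5,896,359 required, 5,897,895 in favor — approved.

Approved — every class gave the required vote.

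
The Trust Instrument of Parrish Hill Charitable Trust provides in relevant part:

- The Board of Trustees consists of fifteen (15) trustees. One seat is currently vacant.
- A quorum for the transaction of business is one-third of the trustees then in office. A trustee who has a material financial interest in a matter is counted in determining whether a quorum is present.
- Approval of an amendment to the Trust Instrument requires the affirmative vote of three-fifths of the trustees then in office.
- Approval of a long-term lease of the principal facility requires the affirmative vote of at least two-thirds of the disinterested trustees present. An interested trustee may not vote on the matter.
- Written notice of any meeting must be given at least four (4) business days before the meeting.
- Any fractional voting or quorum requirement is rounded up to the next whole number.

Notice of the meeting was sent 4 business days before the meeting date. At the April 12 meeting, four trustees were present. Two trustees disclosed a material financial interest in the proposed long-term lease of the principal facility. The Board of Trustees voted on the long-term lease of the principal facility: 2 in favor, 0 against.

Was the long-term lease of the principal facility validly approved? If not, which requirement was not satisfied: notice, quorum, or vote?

Notice: 4 business days given; 4 required (4 ≥ 4). Satisfied.
Quorum: 4 present (interested trustees count toward quorum); quorum is 5. Not satisfied.
Vote: the long-term lease of the principal facility requires two-thirds of the disinterested trustees present (4 − 2 = 2). 2/3 of 2 = 1.33, rounded up to 2, so 2 affirmative votes are needed; 2 voted in favor. Satisfied. (Moot — without a quorum no business can be validly transacted.)

Invalid — quorum requirement not satisfied.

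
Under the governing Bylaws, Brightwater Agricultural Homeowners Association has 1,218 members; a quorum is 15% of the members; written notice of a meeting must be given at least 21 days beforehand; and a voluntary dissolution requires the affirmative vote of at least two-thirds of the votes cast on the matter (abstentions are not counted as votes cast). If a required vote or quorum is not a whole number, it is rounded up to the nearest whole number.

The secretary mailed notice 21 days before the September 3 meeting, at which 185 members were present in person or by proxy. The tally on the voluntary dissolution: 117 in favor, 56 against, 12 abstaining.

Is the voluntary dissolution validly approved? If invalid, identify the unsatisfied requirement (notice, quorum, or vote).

Notice: 21 days given; 21 required. Satisfied.
Quorum: 15% of 1,218 = 182.70, rounded up to 183; 185 present. Satisfied.
Vote: requires two-thirds of the votes cast (185 − 12 abstaining = 173); 2/3 of 173 = 115.33, rounded up to 116, so 116 needed; 117 in favor. Satisfied.

Valid — all requirements satisfied.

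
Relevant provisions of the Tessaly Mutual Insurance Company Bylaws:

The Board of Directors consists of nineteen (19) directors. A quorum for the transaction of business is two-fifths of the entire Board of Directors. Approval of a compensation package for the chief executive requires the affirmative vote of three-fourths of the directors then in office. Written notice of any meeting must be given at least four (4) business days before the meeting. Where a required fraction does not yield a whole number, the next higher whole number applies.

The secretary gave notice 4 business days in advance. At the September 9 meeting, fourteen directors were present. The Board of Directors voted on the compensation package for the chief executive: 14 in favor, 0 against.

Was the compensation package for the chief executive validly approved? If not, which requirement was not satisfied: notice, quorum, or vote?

Invalid — vote requirement not satisfied.

Notice: 4 business days given; 4 required (4 ≥ 4). Satisfied.
Quorum: 14 present; quorum is 8. Satisfied.
Vote: the compensation package for the chief executive requires three-fourths of the directors then in office (19). 3/4 of 19 = 14.25, rounded up to 15, so 15 affirmative votes are needed; 14 voted in favor. Not satisfied.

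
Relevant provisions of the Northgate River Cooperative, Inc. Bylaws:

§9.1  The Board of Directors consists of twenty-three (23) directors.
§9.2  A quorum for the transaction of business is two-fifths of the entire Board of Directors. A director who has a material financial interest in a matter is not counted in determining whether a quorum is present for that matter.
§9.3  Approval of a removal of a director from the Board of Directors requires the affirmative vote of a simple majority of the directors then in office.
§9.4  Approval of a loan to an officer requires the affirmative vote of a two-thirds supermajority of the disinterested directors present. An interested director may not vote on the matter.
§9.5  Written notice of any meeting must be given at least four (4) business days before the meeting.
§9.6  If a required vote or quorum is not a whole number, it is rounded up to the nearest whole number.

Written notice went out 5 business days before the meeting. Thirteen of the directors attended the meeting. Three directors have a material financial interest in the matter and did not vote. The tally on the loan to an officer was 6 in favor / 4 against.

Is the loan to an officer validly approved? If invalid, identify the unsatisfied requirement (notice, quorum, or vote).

Invalid — vote requirement not satisfied.

Notice: 5 business days given; 4 required (5 ≥ 4). Satisfied.
Quorum: 13 present, but the 3 interested directors do not count, leaving 10. Quorum is 10. Satisfied.
Vote: the loan to an officer requires two-thirds of the disinterested directors present (13 − 3 = 10). 2/3 of 10 = 6.67, rounded up to 7, so 7 affirmative votes are needed; 6 voted in favor. Not satisfied.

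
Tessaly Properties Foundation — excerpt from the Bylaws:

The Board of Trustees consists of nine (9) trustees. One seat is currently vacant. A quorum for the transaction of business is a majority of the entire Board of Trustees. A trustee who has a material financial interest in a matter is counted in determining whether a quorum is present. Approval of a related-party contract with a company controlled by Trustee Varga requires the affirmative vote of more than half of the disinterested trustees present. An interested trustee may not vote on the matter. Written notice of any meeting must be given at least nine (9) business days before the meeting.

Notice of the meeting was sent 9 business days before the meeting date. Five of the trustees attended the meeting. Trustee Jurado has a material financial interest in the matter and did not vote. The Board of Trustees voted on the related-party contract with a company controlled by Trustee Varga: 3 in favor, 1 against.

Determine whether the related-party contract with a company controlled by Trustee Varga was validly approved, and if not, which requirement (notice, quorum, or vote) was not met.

Notice: 9 business days given; 9 required (9 ≥ 9). Satisfied.
Quorum: 5 present (interested trustees count toward quorum); quorum is 5. Satisfied.
Vote: the related-party contract with a company controlled by Trustee Varga requires a majority of the disinterested trustees present (5 − 1 = 4). A majority of 4 is 3, so 3 affirmative votes are needed; 3 voted in favor. Satisfied.

Valid — all requirements satisfied.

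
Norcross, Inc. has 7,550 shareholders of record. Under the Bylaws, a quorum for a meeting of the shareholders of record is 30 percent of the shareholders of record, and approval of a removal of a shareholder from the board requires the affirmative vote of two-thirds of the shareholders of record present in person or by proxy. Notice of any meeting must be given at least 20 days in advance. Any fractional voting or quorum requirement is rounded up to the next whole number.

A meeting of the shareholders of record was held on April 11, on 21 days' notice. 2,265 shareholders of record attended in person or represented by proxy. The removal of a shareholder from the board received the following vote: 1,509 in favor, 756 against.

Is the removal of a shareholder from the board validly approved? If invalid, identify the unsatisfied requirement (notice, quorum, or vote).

Notice: 21 days given; 20 required. Satisfied.
Quorum: 30% of 7,550 = 2,265; 2,265 present. Satisfied.
Vote: requires two-thirds of those present (2,265); 2/3 of 2265 = 1510, so 1,510 needed; 1,509 in favor. Not satisfied.

Invalid — vote requirement not satisfied.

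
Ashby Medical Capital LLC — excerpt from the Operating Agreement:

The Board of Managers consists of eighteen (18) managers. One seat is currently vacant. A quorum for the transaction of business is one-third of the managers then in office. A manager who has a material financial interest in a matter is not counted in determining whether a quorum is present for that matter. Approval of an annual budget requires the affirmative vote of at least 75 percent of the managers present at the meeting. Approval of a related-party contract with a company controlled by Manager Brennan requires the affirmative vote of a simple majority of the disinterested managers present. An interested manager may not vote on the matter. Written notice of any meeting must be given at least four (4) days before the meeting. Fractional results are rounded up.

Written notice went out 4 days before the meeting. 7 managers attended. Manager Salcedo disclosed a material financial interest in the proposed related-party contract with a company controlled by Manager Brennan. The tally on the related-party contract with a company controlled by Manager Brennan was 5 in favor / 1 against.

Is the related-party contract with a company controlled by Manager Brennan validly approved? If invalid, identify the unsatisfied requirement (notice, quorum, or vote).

Notice: 4 days given; 4 required (4 ≥ 4). Satisfied.
Quorum: 7 present, but the 1 interested manager does not count, leaving 6. Quorum is 6. Satisfied.
Vote: the related-party contract with a company controlled by Manager Brennan requires a majority of the disinterested managers present (7 − 1 = 6). A majority of 6 is 4, so 4 affirmative votes are needed; 5 voted in favor. Satisfied.

Valid — all requirements satisfied.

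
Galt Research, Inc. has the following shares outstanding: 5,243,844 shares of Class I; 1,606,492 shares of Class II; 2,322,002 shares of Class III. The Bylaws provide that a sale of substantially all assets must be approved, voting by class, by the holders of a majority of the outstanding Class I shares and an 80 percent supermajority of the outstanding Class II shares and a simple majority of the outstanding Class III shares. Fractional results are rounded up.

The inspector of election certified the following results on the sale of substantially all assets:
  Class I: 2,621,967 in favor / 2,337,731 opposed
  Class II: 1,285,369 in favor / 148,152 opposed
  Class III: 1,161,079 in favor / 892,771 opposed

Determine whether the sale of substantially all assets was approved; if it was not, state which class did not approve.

Approved — every class gave the required vote.

Class I: a majority of 5243844 is 2621923; 2,621,923 required, 2,621,967 in favor — approved.
Class II: 4/5 of 1606492 = 1285193.60, rounded up to 1285194; 1,285,194 required, 1,285,369 in favor — approved.
Class III: a majority of 2322002 is 1161002; 1,161,002 required, 1,161,079 in favor — approved.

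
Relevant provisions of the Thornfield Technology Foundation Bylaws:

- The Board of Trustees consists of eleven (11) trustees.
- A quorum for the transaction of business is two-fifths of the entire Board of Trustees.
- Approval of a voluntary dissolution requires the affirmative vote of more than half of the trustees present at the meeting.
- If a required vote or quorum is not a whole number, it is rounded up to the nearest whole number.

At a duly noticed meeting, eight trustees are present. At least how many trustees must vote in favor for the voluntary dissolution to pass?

The voluntary dissolution requires a majority of the trustees present (8).
A majority of 8 is 5.

5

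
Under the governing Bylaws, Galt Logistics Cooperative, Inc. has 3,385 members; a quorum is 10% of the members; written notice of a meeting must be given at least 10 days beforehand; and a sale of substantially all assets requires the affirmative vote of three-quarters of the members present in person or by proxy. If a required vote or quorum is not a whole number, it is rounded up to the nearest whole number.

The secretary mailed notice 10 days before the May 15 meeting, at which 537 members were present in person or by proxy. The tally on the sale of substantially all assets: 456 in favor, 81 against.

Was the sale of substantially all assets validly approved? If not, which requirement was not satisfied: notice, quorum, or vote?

Valid — all requirements satisfied.

Notice: 10 days given; 10 required. Satisfied.
Quorum: 10% of 3,385 = 338.50, rounded up to 339; 537 present. Satisfied.
Vote: requires three-fourths of those present (537); 3/4 of 537 = 402.75, rounded up to 403, so 403 needed; 456 in favor. Satisfied.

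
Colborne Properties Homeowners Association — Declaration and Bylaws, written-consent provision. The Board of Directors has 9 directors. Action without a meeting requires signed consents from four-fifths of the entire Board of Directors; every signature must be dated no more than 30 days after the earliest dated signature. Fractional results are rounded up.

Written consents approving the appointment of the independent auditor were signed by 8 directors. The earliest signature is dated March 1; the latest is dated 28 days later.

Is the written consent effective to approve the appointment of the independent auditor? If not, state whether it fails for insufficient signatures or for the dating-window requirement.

Signatures required: four-fifths of 9 — 4/5 of 9 = 7.20, rounded up to 8, so 8 needed; 8 signed. Sufficient.
Dating window: the latest signature is 28 days after the earliest; the limit is 30 days. Within the window.

Effective — both the signature and dating-window requirements are satisfied.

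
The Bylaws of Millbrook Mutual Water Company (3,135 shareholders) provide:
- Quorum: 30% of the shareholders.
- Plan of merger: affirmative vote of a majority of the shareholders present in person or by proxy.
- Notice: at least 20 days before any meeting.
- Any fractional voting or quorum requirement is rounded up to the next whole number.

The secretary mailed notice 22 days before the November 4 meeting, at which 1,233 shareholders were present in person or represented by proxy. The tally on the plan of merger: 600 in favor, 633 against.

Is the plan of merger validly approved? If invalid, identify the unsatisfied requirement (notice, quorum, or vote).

Notice: 22 days given; 20 required. Satisfied.
Quorum: 30% of 3,135 = 940.50, rounded up to 941; 1,233 present. Satisfied.
Vote: requires a majority of those present (1,233); a majority of 1233 is 617, so 617 needed; 600 in favor. Not satisfied.

Invalid — vote requirement not satisfied.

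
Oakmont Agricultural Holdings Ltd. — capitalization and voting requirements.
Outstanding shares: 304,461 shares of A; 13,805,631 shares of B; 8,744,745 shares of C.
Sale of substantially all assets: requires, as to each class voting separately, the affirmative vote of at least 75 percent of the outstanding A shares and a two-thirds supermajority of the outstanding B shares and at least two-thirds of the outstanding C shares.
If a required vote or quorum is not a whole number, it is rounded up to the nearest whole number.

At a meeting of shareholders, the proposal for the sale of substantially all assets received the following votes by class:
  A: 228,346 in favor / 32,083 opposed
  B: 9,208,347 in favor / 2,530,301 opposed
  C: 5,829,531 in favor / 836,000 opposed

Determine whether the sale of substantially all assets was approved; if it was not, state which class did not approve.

Not approved — the C shares did not give the required vote.

A: 3/4 of 304461 = 228345.75, rounded up to 228346; 228,346 required, 228,346 in favor — approved.
B: 2/3 of 13805631 = 9203754; 9,203,754 required, 9,208,347 in favor — approved.
C: 2/3 of 8744745 = 5829830; 5,829,830 required, 5,829,531 in favor — not approved.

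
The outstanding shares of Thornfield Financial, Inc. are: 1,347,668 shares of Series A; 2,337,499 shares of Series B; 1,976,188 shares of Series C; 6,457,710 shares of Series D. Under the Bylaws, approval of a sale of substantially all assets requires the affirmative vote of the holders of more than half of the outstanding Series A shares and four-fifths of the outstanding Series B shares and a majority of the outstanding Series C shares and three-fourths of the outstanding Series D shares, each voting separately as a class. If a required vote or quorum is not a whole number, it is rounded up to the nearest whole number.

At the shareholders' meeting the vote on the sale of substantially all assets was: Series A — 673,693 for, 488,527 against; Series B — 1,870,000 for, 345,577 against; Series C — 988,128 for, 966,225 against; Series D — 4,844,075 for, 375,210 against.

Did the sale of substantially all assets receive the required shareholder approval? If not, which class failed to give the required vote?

Not approved — the Series A shares did not give the required vote.

Series A: a majority of 1347668 is 673835; 673,835 required, 673,693 in favor — not approved.
Series B: 4/5 of 2337499 = 1869999.20, rounded up to 1870000; 1,870,000 required, 1,870,000 in favor — approved.
Series C: a majority of 1976188 is 988095; 988,095 required, 988,128 in favor — approved.
Series D: 3/4 of 6457710 = 4843282.50, rounded up to 4843283; 4,843,283 required, 4,844,075 in favor — approved.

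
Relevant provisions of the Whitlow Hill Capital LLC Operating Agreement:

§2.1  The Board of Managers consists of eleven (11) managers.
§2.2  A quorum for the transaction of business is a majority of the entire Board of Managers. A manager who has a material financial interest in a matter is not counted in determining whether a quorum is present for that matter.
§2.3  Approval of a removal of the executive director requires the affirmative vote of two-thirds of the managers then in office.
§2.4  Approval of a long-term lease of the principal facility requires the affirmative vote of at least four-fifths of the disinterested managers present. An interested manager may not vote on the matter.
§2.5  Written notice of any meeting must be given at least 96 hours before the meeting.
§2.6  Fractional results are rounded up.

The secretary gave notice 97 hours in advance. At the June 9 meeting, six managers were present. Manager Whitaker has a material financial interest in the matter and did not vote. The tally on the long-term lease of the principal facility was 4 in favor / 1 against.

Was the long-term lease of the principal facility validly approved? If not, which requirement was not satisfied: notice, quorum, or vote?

Notice: 97 hours given; 96 required (97 ≥ 96). Satisfied.
Quorum: 6 present, but the 1 interested manager does not count, leaving 5. Quorum is 6. Not satisfied.
Vote: the long-term lease of the principal facility requires four-fifths of the disinterested managers present (6 − 1 = 5). 4/5 of 5 = 4, so 4 affirmative votes are needed; 4 voted in favor. Satisfied. (Moot — without a quorum no business can be validly transacted.)

Invalid — quorum requirement not satisfied.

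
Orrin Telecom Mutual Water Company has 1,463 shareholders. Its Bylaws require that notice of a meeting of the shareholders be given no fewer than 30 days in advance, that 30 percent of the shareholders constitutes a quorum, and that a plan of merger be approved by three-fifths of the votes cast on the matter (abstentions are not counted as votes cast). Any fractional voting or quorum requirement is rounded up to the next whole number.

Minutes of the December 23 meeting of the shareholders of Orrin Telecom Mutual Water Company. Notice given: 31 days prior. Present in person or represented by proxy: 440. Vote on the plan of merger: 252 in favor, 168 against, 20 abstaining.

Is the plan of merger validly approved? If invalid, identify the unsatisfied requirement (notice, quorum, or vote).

Valid — all requirements satisfied.

Notice: 31 days given; 30 required. Satisfied.
Quorum: 30% of 1,463 = 438.90, rounded up to 439; 440 present. Satisfied.
Vote: requires three-fifths of the votes cast (440 − 20 abstaining = 420); 3/5 of 420 = 252, so 252 needed; 252 in favor. Satisfied.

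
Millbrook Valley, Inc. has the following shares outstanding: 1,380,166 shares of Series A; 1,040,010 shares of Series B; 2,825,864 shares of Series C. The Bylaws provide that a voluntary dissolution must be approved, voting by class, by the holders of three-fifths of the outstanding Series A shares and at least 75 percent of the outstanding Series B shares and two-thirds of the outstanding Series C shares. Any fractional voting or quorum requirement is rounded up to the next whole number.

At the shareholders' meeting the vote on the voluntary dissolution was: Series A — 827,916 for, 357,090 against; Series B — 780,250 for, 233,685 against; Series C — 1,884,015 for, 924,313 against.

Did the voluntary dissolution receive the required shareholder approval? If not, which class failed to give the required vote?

Series A: 3/5 of 1380166 = 828099.60, rounded up to 828100; 828,100 required, 827,916 in favor — not approved.
Series B: 3/4 of 1040010 = 780007.50, rounded up to 780008; 780,008 required, 780,250 in favor — approved.
Series C: 2/3 of 2825864 = 1883909.33, rounded up to 1883910; 1,883,910 required, 1,884,015 in favor — approved.

Not approved — the Series A shares did not give the required vote.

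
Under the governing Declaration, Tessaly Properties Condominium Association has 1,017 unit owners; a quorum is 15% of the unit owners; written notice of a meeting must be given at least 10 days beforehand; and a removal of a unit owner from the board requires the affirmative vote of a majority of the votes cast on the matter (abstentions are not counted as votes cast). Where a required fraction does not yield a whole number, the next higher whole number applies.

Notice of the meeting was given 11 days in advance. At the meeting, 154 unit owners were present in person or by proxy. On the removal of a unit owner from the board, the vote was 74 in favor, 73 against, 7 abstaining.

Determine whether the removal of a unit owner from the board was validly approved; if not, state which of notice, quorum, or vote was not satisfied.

Valid — all requirements satisfied.

Notice: 11 days given; 10 required. Satisfied.
Quorum: 15% of 1,017 = 152.55, rounded up to 153; 154 present. Satisfied.
Vote: requires a majority of the votes cast (154 − 7 abstaining = 147); a majority of 147 is 74, so 74 needed; 74 in favor. Satisfied.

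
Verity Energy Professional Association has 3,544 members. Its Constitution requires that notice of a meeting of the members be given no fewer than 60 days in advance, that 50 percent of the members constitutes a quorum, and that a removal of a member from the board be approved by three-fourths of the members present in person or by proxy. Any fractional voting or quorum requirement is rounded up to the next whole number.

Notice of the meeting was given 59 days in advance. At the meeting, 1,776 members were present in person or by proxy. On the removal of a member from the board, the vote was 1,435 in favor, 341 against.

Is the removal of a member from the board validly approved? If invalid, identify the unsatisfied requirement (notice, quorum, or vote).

Notice: 59 days given; 60 required. Not satisfied.
Quorum: 50% of 3,544 = 1,772; 1,776 present. Satisfied.
Vote: requires three-fourths of those present (1,776); 3/4 of 1776 = 1332, so 1,332 needed; 1,435 in favor. Satisfied.

Invalid — notice requirement not satisfied.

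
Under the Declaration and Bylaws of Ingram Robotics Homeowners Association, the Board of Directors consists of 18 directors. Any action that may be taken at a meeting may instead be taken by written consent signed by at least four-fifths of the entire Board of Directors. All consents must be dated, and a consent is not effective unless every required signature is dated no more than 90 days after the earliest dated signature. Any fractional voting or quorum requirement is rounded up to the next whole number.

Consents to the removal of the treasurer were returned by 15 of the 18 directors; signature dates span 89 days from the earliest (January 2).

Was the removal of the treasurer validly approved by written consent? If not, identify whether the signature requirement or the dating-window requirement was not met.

Effective — both the signature and dating-window requirements are satisfied.

Signatures required: at least four-fifths of 18 — 4/5 of 18 = 14.40, rounded up to 15, so 15 needed; 15 signed. Sufficient.
Dating window: the latest signature is 89 days after the earliest; the limit is 90 days. Within the window.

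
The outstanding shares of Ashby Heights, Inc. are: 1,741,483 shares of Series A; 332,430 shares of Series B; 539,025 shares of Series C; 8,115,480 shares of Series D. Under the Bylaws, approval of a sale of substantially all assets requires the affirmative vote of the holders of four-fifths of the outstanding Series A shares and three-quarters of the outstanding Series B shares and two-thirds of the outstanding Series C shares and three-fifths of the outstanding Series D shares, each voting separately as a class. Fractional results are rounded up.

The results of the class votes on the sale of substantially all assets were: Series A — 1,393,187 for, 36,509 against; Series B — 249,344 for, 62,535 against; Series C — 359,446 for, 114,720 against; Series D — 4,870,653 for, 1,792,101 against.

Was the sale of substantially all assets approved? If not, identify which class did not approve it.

Approved — every class gave the required vote.

Series A: 4/5 of 1741483 = 1393186.40, rounded up to 1393187; 1,393,187 required, 1,393,187 in favor — approved.
Series B: 3/4 of 332430 = 249322.50, rounded up to 249323; 249,323 required, 249,344 in favor — approved.
Series C: 2/3 of 539025 = 359350; 359,350 required, 359,446 in favor — approved.
Series D: 3/5 of 8115480 = 4869288; 4,869,288 required, 4,870,653 in favor — approved.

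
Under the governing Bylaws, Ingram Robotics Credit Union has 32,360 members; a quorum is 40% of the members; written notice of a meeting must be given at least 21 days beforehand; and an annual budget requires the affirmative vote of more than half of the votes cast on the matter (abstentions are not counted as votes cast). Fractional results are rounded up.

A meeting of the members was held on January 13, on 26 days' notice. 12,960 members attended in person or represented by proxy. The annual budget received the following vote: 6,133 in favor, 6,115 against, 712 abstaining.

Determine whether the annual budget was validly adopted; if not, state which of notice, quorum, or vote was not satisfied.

Valid — all requirements satisfied.

Notice: 26 days given; 21 required. Satisfied.
Quorum: 40% of 32,360 = 12,944; 12,960 present. Satisfied.
Vote: requires a majority of the votes cast (12,960 − 712 abstaining = 12,248); a majority of 12248 is 6125, so 6,125 needed; 6,133 in favor. Satisfied.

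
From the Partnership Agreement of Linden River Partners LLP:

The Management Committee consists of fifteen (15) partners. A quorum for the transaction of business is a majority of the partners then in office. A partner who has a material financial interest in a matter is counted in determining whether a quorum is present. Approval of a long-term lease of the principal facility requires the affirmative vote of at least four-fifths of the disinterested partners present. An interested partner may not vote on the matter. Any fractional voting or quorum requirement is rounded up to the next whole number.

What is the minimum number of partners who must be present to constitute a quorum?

A majority of 15 is 8.

8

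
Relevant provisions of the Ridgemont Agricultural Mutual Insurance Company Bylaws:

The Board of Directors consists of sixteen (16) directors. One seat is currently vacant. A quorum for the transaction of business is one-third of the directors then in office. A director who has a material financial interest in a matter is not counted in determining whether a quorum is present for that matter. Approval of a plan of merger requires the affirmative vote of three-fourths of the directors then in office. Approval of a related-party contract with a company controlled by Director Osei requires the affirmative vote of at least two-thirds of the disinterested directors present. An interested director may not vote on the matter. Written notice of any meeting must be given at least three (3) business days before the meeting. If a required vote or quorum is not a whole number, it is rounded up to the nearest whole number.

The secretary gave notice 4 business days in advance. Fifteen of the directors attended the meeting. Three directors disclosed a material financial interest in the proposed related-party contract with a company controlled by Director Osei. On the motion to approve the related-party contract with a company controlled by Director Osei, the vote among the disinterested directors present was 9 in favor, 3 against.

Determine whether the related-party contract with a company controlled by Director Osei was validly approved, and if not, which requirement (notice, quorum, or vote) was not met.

Valid — all requirements satisfied.

Notice: 4 business days given; 3 required (4 ≥ 3). Satisfied.
Quorum: 15 present, but the 3 interested directors do not count, leaving 12. Quorum is 5. Satisfied.
Vote: the related-party contract with a company controlled by Director Osei requires two-thirds of the disinterested directors present (15 − 3 = 12). 2/3 of 12 = 8, so 8 affirmative votes are needed; 9 voted in favor. Satisfied.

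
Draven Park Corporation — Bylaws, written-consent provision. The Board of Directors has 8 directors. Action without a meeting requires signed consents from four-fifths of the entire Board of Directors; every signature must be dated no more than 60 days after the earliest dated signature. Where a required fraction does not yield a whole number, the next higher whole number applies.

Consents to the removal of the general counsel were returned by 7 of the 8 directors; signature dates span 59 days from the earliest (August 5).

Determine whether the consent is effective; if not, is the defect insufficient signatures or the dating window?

Effective — both the signature and dating-window requirements are satisfied.

Signatures required: four-fifths of 8 — 4/5 of 8 = 6.40, rounded up to 7, so 7 needed; 7 signed. Sufficient.
Dating window: the latest signature is 59 days after the earliest; the limit is 60 days. Within the window.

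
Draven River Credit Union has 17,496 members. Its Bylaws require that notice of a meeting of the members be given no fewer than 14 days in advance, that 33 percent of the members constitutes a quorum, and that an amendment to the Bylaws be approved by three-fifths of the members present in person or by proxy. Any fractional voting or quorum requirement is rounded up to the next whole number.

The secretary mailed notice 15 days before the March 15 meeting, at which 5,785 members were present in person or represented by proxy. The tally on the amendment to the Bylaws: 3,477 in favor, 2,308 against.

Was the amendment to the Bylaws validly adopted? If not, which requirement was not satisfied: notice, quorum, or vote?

Notice: 15 days given; 14 required. Satisfied.
Quorum: 33% of 17,496 = 5,773.68, rounded up to 5,774; 5,785 present. Satisfied.
Vote: requires three-fifths of those present (5,785); 3/5 of 5785 = 3471, so 3,471 needed; 3,477 in favor. Satisfied.

Valid — all requirements satisfied.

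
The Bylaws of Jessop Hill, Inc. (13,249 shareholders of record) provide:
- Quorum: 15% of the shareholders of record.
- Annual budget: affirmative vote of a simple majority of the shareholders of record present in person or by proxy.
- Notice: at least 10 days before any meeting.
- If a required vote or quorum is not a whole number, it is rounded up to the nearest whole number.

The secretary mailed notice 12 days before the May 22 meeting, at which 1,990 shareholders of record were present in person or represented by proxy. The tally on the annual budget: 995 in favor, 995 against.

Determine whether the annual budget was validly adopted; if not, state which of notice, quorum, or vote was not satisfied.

Invalid — vote requirement not satisfied.

Notice: 12 days given; 10 required. Satisfied.
Quorum: 15% of 13,249 = 1,987.35, rounded up to 1,988; 1,990 present. Satisfied.
Vote: requires a majority of those present (1,990); a majority of 1990 is 996, so 996 needed; 995 in favor. Not satisfied.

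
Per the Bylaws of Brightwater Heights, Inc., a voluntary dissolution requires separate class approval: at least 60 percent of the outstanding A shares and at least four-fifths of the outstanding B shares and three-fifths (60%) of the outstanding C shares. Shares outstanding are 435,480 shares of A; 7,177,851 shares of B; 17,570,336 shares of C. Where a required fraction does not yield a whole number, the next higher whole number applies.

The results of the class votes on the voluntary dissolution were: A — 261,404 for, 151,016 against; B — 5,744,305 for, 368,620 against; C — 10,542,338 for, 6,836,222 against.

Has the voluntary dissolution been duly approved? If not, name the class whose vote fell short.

Approved — every class gave the required vote.

A: 3/5 of 435480 = 261288; 261,288 required, 261,404 in favor — approved.
B: 4/5 of 7177851 = 5742280.80, rounded up to 5742281; 5,742,281 required, 5,744,305 in favor — approved.
C: 3/5 of 17570336 = 10542201.60, rounded up to 10542202; 10,542,202 required, 10,542,338 in favor — approved.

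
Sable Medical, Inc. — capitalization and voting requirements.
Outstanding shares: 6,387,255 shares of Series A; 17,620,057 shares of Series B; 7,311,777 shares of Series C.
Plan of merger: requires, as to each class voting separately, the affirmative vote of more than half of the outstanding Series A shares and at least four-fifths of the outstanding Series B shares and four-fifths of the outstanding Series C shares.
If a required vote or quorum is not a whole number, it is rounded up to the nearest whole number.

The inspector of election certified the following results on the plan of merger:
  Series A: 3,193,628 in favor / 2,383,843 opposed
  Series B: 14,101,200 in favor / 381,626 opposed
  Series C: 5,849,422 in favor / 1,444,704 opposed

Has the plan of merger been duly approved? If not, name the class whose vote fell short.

Approved — every class gave the required vote.

Series A: a majority of 6387255 is 3193628; 3,193,628 required, 3,193,628 in favor — approved.
Series B: 4/5 of 17620057 = 14096045.60, rounded up to 14096046; 14,096,046 required, 14,101,200 in favor — approved.
Series C: 4/5 of 7311777 = 5849421.60, rounded up to 5849422; 5,849,422 required, 5,849,422 in favor — approved.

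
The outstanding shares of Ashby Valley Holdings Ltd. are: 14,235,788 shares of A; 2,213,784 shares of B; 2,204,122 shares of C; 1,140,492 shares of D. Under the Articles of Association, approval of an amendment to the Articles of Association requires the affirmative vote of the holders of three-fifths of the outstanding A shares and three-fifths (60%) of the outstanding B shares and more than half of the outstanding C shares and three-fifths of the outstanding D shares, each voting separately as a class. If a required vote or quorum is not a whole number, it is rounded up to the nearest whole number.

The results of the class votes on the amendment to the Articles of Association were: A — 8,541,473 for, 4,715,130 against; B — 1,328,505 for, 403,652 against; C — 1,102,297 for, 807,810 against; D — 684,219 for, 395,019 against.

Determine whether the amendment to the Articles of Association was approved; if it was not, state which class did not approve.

A: 3/5 of 14235788 = 8541472.80, rounded up to 8541473; 8,541,473 required, 8,541,473 in favor — approved.
B: 3/5 of 2213784 = 1328270.40, rounded up to 1328271; 1,328,271 required, 1,328,505 in favor — approved.
C: a majority of 2204122 is 1102062; 1,102,062 required, 1,102,297 in favor — approved.
D: 3/5 of 1140492 = 684295.20, rounded up to 684296; 684,296 required, 684,219 in favor — not approved.

Not approved — the D shares did not give the required vote.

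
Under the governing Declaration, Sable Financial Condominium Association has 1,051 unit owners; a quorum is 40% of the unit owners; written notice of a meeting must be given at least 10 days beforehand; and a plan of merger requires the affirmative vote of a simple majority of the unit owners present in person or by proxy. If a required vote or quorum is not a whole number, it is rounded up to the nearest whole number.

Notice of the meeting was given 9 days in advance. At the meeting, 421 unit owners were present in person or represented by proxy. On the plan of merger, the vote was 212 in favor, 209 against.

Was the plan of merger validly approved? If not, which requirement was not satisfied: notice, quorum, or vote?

Invalid — notice requirement not satisfied.

Notice: 9 days given; 10 required. Not satisfied.
Quorum: 40% of 1,051 = 420.40, rounded up to 421; 421 present. Satisfied.
Vote: requires a majority of those present (421); a majority of 421 is 211, so 211 needed; 212 in favor. Satisfied.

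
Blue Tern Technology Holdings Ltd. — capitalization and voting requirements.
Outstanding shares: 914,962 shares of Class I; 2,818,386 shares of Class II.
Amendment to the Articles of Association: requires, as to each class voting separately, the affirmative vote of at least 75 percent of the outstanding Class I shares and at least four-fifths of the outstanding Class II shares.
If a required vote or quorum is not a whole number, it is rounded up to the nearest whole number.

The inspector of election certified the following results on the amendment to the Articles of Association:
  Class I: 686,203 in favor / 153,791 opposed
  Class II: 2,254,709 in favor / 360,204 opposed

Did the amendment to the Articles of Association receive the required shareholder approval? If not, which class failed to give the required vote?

Class I: 3/4 of 914962 = 686221.50, rounded up to 686222; 686,222 required, 686,203 in favor — not approved.
Class II: 4/5 of 2818386 = 2254708.80, rounded up to 2254709; 2,254,709 required, 2,254,709 in favor — approved.

Not approved — the Class I shares did not give the required vote.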